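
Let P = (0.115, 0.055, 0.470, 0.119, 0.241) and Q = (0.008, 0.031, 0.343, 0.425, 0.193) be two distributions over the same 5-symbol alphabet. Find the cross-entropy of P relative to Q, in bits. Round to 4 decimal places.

H(P,Q) = −Σ p·log₂ q.
  −0.115·log₂(0.008) = 0.80107
  −0.055·log₂(0.031) = 0.27564
  −0.470·log₂(0.343) = 0.72555
  −0.119·log₂(0.425) = 0.14690
  −0.241·log₂(0.193) = 0.57197
H(P,Q) = 2.5211 bits.

2.5211 bits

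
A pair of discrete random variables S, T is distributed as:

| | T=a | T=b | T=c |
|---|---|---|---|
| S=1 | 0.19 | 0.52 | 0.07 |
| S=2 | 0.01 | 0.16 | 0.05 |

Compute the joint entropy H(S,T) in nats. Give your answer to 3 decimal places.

H(S,T) = −Σ p(x,y)·ln p(x,y) over all 6 cells.
  cell (1,a): −0.19·ln0.19 = 0.3155
  cell (1,b): −0.52·ln0.52 = 0.3400
  cell (1,c): −0.07·ln0.07 = 0.1861
  cell (2,a): −0.01·ln0.01 = 0.0461
  cell (2,b): −0.16·ln0.16 = 0.2932
  cell (2,c): −0.05·ln0.05 = 0.1498
Sum = 1.331 nats.

1.331 nats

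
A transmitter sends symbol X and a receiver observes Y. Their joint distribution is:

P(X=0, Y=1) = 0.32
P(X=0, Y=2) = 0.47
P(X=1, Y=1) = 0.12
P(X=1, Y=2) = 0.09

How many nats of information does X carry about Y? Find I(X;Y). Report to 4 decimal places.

Marginals: p(X) = (0.7900, 0.2100), p(Y) = (0.4400, 0.5600).
I(X;Y) = Σ p(x,y)·ln[p(x,y)/(p(x)p(y))].
  (0,1): 0.32·ln(0.9206) = -0.02647
  (0,2): 0.47·ln(1.0624) = 0.02844
  (1,1): 0.12·ln(1.2987) = 0.03136
  (1,2): 0.09·ln(0.7653) = -0.02407
Sum = 0.0093 nats.

0.0093 nats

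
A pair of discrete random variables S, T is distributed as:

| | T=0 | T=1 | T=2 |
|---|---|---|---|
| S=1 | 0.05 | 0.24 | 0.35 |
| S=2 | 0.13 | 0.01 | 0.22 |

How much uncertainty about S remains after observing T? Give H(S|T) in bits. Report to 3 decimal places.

Marginals: p(S) = (0.6400, 0.3600), p(T) = (0.1800, 0.2500, 0.5700).
H(S|T) = Σ p(T) · H(S|T=·).
  T=0: p=0.1800, H(S|T=0) = 0.8524
  T=1: p=0.2500, H(S|T=1) = 0.2423
  T=2: p=0.5700, H(S|T=2) = 0.9621
Weighted sum = 0.762 bits.

0.762 bits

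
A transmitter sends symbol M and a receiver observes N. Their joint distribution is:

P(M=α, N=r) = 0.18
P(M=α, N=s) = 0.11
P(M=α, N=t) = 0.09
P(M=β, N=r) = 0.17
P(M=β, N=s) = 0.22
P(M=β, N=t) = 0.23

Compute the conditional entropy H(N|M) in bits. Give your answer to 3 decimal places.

1.553 bits

Marginals: p(M) = (0.3800, 0.6200), p(N) = (0.3500, 0.3300, 0.3200).
H(N|M) = Σ p(M) · H(N|M=·).
  M=α: p=0.3800, H(N|M=α) = 1.5205
  M=β: p=0.6200, H(N|M=β) = 1.5730
Weighted sum = 1.553 bits.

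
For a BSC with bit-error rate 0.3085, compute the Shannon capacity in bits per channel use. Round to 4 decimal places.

0.1086 bits

Binary symmetric channel: C = 1 − h₂(ε) where h₂ is the binary entropy function.
h₂(0.3085) = −0.3085·log₂0.3085 − 0.6915·log₂0.6915 = 0.8914.
C = 1 − 0.8914 = 0.1086 bits per channel use.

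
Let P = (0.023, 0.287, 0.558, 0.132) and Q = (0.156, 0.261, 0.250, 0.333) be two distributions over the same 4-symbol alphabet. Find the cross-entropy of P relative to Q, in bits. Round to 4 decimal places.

H(P,Q) = −Σ p·log₂ q.
  −0.023·log₂(0.156) = 0.06165
  −0.287·log₂(0.261) = 0.55617
  −0.558·log₂(0.250) = 1.11600
  −0.132·log₂(0.333) = 0.20941
H(P,Q) = 1.9432 bits.

1.9432 bits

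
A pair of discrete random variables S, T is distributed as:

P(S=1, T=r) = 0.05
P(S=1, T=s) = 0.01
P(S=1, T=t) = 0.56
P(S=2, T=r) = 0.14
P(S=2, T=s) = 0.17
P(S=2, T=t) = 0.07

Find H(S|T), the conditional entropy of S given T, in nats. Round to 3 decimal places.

0.368 nats

Marginals: p(S) = (0.6200, 0.3800), p(T) = (0.1900, 0.1800, 0.6300).
H(S|T) = Σ p(T) · H(S|T=·).
  T=r: p=0.1900, H(S|T=r) = 0.5763
  T=s: p=0.1800, H(S|T=s) = 0.2146
  T=t: p=0.6300, H(S|T=t) = 0.3488
Weighted sum = 0.368 nats.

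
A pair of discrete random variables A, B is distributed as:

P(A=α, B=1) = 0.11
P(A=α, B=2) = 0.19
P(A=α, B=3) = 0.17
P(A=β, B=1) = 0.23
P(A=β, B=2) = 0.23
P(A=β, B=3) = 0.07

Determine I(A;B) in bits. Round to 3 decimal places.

0.062 bits

Marginals: p(A) = (0.4700, 0.5300), p(B) = (0.3400, 0.4200, 0.2400).
I(A;B) = Σ p(x,y)·log₂[p(x,y)/(p(x)p(y))].
  (α,1): 0.11·log₂(0.6884) = -0.0593
  (α,2): 0.19·log₂(0.9625) = -0.0105
  (α,3): 0.17·log₂(1.5071) = 0.1006
  (β,1): 0.23·log₂(1.2764) = 0.0810
  (β,2): 0.23·log₂(1.0332) = 0.0109
  (β,3): 0.07·log₂(0.5503) = -0.0603
Sum = 0.062 bits.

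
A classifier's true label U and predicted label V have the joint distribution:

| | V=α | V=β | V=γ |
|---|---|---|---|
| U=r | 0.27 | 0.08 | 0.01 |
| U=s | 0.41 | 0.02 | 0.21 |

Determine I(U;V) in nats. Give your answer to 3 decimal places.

Marginals: p(U) = (0.3600, 0.6400), p(V) = (0.6800, 0.1000, 0.2200).
I(U;V) = Σ p(x,y)·ln[p(x,y)/(p(x)p(y))].
  (r,α): 0.27·ln(1.1029) = 0.0265
  (r,β): 0.08·ln(2.2222) = 0.0639
  (r,γ): 0.01·ln(0.1263) = -0.0207
  (s,α): 0.41·ln(0.9421) = -0.0245
  (s,β): 0.02·ln(0.3125) = -0.0233
  (s,γ): 0.21·ln(1.4915) = 0.0840
Sum = 0.106 nats.

0.106 nats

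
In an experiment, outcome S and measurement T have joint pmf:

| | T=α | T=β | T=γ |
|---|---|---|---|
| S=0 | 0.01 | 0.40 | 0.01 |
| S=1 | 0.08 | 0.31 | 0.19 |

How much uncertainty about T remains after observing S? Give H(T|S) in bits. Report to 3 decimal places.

Marginals: p(S) = (0.4200, 0.5800), p(T) = (0.0900, 0.7100, 0.2000).
H(T|S) = Σ p(S) · H(T|S=·).
  S=0: p=0.4200, H(T|S=0) = 0.3238
  S=1: p=0.5800, H(T|S=1) = 1.4047
Weighted sum = 0.951 bits.

0.951 bits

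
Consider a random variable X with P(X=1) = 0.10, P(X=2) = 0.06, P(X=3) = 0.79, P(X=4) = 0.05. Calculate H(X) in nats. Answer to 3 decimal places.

0.735 nats

H(X) = −Σ p·ln p.
  −(0.10)·ln(0.10) = 0.2303
  −(0.06)·ln(0.06) = 0.1688
  −(0.79)·ln(0.79) = 0.1862
  −(0.05)·ln(0.05) = 0.1498
Sum: 0.2303 + 0.1688 + 0.1862 + 0.1498 = 0.735 nats.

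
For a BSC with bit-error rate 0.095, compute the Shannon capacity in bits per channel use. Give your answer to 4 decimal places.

0.5471 bits

Binary symmetric channel: C = 1 − h₂(ε) where h₂ is the binary entropy function.
h₂(0.095) = −0.095·log₂0.095 − 0.905·log₂0.905 = 0.4529.
C = 1 − 0.4529 = 0.5471 bits per channel use.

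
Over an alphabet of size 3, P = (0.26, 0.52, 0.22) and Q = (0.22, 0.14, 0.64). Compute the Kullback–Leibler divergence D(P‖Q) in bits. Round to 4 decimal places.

0.7081 bits

D(P‖Q) = Σ p·log₂(p/q).
  0.26·log₂(0.26/0.22) = 0.06266
  0.52·log₂(0.52/0.14) = 0.98440
  0.22·log₂(0.22/0.64) = -0.33893
D(P‖Q) = 0.7081 bits.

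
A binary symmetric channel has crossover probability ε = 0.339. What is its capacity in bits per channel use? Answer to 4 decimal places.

Binary symmetric channel: C = 1 − h₂(ε) where h₂ is the binary entropy function.
h₂(0.339) = −0.339·log₂0.339 − 0.661·log₂0.661 = 0.9239.
C = 1 − 0.9239 = 0.0761 bits per channel use.

0.0761 bits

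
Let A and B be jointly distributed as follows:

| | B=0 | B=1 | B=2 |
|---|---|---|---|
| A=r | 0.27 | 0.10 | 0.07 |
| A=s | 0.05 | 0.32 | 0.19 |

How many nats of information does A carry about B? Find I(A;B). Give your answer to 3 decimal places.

Marginals: p(A) = (0.4400, 0.5600), p(B) = (0.3200, 0.4200, 0.2600).
I(A;B) = H(A) + H(B) − H(A,B).
H(A) = 0.6859, H(B) = 1.0792, H(A,B) = 1.5999.
I(A;B) = 0.6859 + 1.0792 − 1.5999 = 0.165 nats.

0.165 nats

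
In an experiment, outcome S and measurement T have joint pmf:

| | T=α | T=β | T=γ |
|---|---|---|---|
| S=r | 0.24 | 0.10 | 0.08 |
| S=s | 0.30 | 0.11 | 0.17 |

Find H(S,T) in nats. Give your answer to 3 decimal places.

1.680 nats

H(S,T) = −Σ p(x,y)·ln p(x,y) over all 6 cells.
  cell (r,α): −0.24·ln0.24 = 0.3425
  cell (r,β): −0.10·ln0.10 = 0.2303
  cell (r,γ): −0.08·ln0.08 = 0.2021
  cell (s,α): −0.30·ln0.30 = 0.3612
  cell (s,β): −0.11·ln0.11 = 0.2428
  cell (s,γ): −0.17·ln0.17 = 0.3012
Sum = 1.680 nats.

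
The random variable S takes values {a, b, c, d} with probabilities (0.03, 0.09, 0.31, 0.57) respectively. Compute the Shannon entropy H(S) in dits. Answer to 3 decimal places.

0.437 dits

H(S) = −Σ p·log₁₀ p.
  −(0.03)·log₁₀(0.03) = 0.0457
  −(0.09)·log₁₀(0.09) = 0.0941
  −(0.31)·log₁₀(0.31) = 0.1577
  −(0.57)·log₁₀(0.57) = 0.1392
Sum: 0.0457 + 0.0941 + 0.1577 + 0.1392 = 0.437 dits.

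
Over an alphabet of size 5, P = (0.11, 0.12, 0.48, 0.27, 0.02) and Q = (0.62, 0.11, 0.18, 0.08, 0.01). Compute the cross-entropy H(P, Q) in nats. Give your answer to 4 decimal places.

1.9146 nats

H(P,Q) = −Σ p·ln q.
  −0.11·ln(0.62) = 0.05258
  −0.12·ln(0.11) = 0.26487
  −0.48·ln(0.18) = 0.82310
  −0.27·ln(0.08) = 0.68195
  −0.02·ln(0.01) = 0.09210
H(P,Q) = 1.9146 nats.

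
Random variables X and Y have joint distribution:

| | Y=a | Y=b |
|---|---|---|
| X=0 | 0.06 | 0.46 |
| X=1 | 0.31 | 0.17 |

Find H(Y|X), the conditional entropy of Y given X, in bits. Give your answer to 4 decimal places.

Marginals: p(X) = (0.5200, 0.4800), p(Y) = (0.3700, 0.6300).
H(Y|X) = Σ p(X) · H(Y|X=·).
  X=0: p=0.5200, H(Y|X=0) = 0.5159
  X=1: p=0.4800, H(Y|X=1) = 0.9377
Weighted sum = 0.7184 bits.

0.7184 bits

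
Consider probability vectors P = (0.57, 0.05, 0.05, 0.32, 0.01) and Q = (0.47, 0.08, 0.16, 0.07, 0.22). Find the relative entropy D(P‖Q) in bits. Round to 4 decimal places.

D(P‖Q) = Σ p·log₂(p/q).
  0.57·log₂(0.57/0.47) = 0.15863
  0.05·log₂(0.05/0.08) = -0.03390
  0.05·log₂(0.05/0.16) = -0.08390
  0.32·log₂(0.32/0.07) = 0.70165
  0.01·log₂(0.01/0.22) = -0.04459
D(P‖Q) = 0.6979 bits.

0.6979 bits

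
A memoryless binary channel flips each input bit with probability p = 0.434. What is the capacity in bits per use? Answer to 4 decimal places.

0.0126 bits

Binary symmetric channel: C = 1 − h₂(ε) where h₂ is the binary entropy function.
h₂(0.434) = −0.434·log₂0.434 − 0.566·log₂0.566 = 0.9874.
C = 1 − 0.9874 = 0.0126 bits per channel use.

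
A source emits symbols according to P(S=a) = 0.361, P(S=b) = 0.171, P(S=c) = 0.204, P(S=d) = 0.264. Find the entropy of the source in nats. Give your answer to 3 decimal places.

1.346 nats

H(S) = −Σ p·ln p.
  −(0.361)·ln(0.361) = 0.3678
  −(0.171)·ln(0.171) = 0.3020
  −(0.204)·ln(0.204) = 0.3243
  −(0.264)·ln(0.264) = 0.3516
Sum: 0.3678 + 0.3020 + 0.3243 + 0.3516 = 1.346 nats.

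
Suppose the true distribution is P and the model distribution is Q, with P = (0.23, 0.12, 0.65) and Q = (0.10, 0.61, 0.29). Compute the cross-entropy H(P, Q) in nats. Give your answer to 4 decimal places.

H(P,Q) = −Σ p·ln q.
  −0.23·ln(0.10) = 0.52959
  −0.12·ln(0.61) = 0.05932
  −0.65·ln(0.29) = 0.80462
H(P,Q) = 1.3935 nats.

1.3935 nats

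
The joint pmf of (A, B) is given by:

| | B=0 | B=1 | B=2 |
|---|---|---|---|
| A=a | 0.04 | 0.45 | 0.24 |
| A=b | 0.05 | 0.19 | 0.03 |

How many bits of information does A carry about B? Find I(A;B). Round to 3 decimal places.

Marginals: p(A) = (0.7300, 0.2700), p(B) = (0.0900, 0.6400, 0.2700).
I(A;B) = Σ p(x,y)·log₂[p(x,y)/(p(x)p(y))].
  (a,0): 0.04·log₂(0.6088) = -0.0286
  (a,1): 0.45·log₂(0.9632) = -0.0244
  (a,2): 0.24·log₂(1.2177) = 0.0682
  (b,0): 0.05·log₂(2.0576) = 0.0520
  (b,1): 0.19·log₂(1.0995) = 0.0260
  (b,2): 0.03·log₂(0.4115) = -0.0384
Sum = 0.055 bits.

0.055 bits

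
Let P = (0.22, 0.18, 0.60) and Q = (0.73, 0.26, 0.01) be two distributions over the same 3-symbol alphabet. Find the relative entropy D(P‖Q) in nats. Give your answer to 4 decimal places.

2.1265 nats

D(P‖Q) = Σ p·ln(p/q).
  0.22·ln(0.22/0.73) = -0.26387
  0.18·ln(0.18/0.26) = -0.06619
  0.60·ln(0.60/0.01) = 2.45661
D(P‖Q) = 2.1265 nats.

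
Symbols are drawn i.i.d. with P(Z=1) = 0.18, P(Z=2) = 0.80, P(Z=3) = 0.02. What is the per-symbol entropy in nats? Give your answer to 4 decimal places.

H(Z) = −Σ p·ln p.
  −(0.18)·ln(0.18) = 0.30866
  −(0.80)·ln(0.80) = 0.17851
  −(0.02)·ln(0.02) = 0.07824
Sum: 0.30866 + 0.17851 + 0.07824 = 0.5654 nats.

0.5654 nats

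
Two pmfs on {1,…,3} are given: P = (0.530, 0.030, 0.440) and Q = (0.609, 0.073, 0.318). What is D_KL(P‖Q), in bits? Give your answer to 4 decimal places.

D(P‖Q) = Σ p·log₂(p/q).
  0.530·log₂(0.530/0.609) = -0.10624
  0.030·log₂(0.030/0.073) = -0.03849
  0.440·log₂(0.440/0.318) = 0.20613
D(P‖Q) = 0.0614 bits.

0.0614 bits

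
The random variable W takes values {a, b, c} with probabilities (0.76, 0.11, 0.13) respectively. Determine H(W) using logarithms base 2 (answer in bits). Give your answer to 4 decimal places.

H(W) = −Σ p·log₂ p.
  −(0.76)·log₂(0.76) = 0.30091
  −(0.11)·log₂(0.11) = 0.35029
  −(0.13)·log₂(0.13) = 0.38264
Sum: 0.30091 + 0.35029 + 0.38264 = 1.0338 bits.

1.0338 bits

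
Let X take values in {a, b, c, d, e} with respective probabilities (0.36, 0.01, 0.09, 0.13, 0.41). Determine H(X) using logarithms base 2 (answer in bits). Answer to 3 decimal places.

1.820 bits

H(X) = −Σ p·log₂ p.
  −(0.36)·log₂(0.36) = 0.5306
  −(0.01)·log₂(0.01) = 0.0664
  −(0.09)·log₂(0.09) = 0.3127
  −(0.13)·log₂(0.13) = 0.3826
  −(0.41)·log₂(0.41) = 0.5274
Sum: 0.5306 + 0.0664 + 0.3127 + 0.3826 + 0.5274 = 1.820 bits.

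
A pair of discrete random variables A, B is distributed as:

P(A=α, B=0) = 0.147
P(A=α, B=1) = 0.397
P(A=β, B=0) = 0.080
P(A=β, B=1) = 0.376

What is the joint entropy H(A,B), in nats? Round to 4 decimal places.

H(A,B) = −Σ p(x,y)·ln p(x,y) over all 4 cells.
  cell (α,0): −0.147·ln0.147 = 0.28185
  cell (α,1): −0.397·ln0.397 = 0.36676
  cell (β,0): −0.080·ln0.080 = 0.20206
  cell (β,1): −0.376·ln0.376 = 0.36779
Sum = 1.2185 nats.

1.2185 nats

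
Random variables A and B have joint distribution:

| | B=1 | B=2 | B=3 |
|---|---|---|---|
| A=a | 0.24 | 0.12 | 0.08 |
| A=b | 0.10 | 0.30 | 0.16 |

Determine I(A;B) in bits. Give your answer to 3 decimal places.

0.110 bits

Marginals: p(A) = (0.4400, 0.5600), p(B) = (0.3400, 0.4200, 0.2400).
I(A;B) = H(A) + H(B) − H(A,B).
H(A) = 0.9896, H(B) = 1.5490, H(A,B) = 2.4290.
I(A;B) = 0.9896 + 1.5490 − 2.4290 = 0.110 bits.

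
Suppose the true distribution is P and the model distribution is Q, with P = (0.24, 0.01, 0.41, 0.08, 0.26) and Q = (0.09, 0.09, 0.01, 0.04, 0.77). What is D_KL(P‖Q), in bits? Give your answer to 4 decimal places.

2.1773 bits

D(P‖Q) = Σ p·log₂(p/q).
  0.24·log₂(0.24/0.09) = 0.33961
  0.01·log₂(0.01/0.09) = -0.03170
  0.41·log₂(0.41/0.01) = 2.19660
  0.08·log₂(0.08/0.04) = 0.08000
  0.26·log₂(0.26/0.77) = -0.40725
D(P‖Q) = 2.1773 bits.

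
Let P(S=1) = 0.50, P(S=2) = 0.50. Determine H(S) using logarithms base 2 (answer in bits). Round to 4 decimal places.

H(S) = −Σ p·log₂ p.
  −(0.50)·log₂(0.50) = 0.50000
  −(0.50)·log₂(0.50) = 0.50000
Sum: 0.50000 + 0.50000 = 1.0000 bits.

1.0000 bits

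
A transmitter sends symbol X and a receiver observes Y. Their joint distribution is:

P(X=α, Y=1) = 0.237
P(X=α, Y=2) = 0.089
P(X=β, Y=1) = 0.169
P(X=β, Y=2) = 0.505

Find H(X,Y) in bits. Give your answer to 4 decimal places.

1.7341 bits

H(X,Y) = −Σ p(x,y)·log₂ p(x,y) over all 4 cells.
  cell (α,1): −0.237·log₂0.237 = 0.49226
  cell (α,2): −0.089·log₂0.089 = 0.31061
  cell (β,1): −0.169·log₂0.169 = 0.43347
  cell (β,2): −0.505·log₂0.505 = 0.49775
Sum = 1.7341 bits.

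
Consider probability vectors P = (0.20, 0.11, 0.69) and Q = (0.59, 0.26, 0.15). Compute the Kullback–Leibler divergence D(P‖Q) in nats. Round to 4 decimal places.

0.7420 nats

D(P‖Q) = Σ p·ln(p/q).
  0.20·ln(0.20/0.59) = -0.21636
  0.11·ln(0.11/0.26) = -0.09462
  0.69·ln(0.69/0.15) = 1.05298
D(P‖Q) = 0.7420 nats.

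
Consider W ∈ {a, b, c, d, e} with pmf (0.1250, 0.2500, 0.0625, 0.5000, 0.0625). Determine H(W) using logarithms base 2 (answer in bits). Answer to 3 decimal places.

1.875 bits

H(W) = −Σ p·log₂ p.
  −(0.1250)·log₂(0.1250) = 0.3750
  −(0.2500)·log₂(0.2500) = 0.5000
  −(0.0625)·log₂(0.0625) = 0.2500
  −(0.5000)·log₂(0.5000) = 0.5000
  −(0.0625)·log₂(0.0625) = 0.2500
Sum: 0.3750 + 0.5000 + 0.2500 + 0.5000 + 0.2500 = 1.875 bits.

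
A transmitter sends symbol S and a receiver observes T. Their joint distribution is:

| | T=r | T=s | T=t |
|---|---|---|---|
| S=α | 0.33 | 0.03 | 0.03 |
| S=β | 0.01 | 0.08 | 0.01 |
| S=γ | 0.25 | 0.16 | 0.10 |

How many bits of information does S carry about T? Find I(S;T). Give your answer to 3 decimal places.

Marginals: p(S) = (0.3900, 0.1000, 0.5100), p(T) = (0.5900, 0.2700, 0.1400).
I(S;T) = Σ p(x,y)·log₂[p(x,y)/(p(x)p(y))].
  (α,r): 0.33·log₂(1.4342) = 0.1717
  (α,s): 0.03·log₂(0.2849) = -0.0543
  (α,t): 0.03·log₂(0.5495) = -0.0259
  (β,r): 0.01·log₂(0.1695) = -0.0256
  (β,s): 0.08·log₂(2.9630) = 0.1254
  (β,t): 0.01·log₂(0.7143) = -0.0049
  (γ,r): 0.25·log₂(0.8308) = -0.0668
  (γ,s): 0.16·log₂(1.1619) = 0.0346
  (γ,t): 0.10·log₂(1.4006) = 0.0486
Sum = 0.203 bits.

0.203 bits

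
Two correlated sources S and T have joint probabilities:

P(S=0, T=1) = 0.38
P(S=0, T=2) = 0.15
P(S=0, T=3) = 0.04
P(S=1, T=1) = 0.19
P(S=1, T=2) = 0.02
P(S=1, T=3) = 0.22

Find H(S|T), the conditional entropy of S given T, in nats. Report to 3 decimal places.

0.536 nats

Chain rule: H(S|T) = H(S,T) − H(T).
Marginals: p(S) = (0.5700, 0.4300), p(T) = (0.5700, 0.1700, 0.2600).
H(S,T) = 1.5079 nats; H(T) = 0.9719 nats.
H(S|T) = 1.5079 − 0.9719 = 0.536 nats.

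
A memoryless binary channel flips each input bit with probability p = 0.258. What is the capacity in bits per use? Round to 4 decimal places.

Binary symmetric channel: C = 1 − h₂(ε) where h₂ is the binary entropy function.
h₂(0.258) = −0.258·log₂0.258 − 0.742·log₂0.742 = 0.8237.
C = 1 − 0.8237 = 0.1763 bits per channel use.

0.1763 bits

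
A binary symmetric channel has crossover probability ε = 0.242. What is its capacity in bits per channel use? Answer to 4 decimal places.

Binary symmetric channel: C = 1 − h₂(ε) where h₂ is the binary entropy function.
h₂(0.242) = −0.242·log₂0.242 − 0.758·log₂0.758 = 0.7984.
C = 1 − 0.7984 = 0.2016 bits per channel use.

0.2016 bits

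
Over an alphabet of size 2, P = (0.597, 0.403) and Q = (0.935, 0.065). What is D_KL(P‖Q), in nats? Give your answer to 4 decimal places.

0.4675 nats

D(P‖Q) = Σ p·ln(p/q).
  0.597·ln(0.597/0.935) = -0.26783
  0.403·ln(0.403/0.065) = 0.73529
D(P‖Q) = 0.4675 nats.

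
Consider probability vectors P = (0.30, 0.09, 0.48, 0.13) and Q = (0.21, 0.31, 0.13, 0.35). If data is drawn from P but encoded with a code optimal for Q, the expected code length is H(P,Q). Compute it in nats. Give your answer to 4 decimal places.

H(P,Q) = −Σ p·ln q.
  −0.30·ln(0.21) = 0.46819
  −0.09·ln(0.31) = 0.10541
  −0.48·ln(0.13) = 0.97931
  −0.13·ln(0.35) = 0.13648
H(P,Q) = 1.6894 nats.

1.6894 nats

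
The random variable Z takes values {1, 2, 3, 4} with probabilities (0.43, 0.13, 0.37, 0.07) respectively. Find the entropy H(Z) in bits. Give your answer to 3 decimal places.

H(Z) = −Σ p·log₂ p.
  −(0.43)·log₂(0.43) = 0.5236
  −(0.13)·log₂(0.13) = 0.3826
  −(0.37)·log₂(0.37) = 0.5307
  −(0.07)·log₂(0.07) = 0.2686
Sum: 0.5236 + 0.3826 + 0.5307 + 0.2686 = 1.705 bits.

1.705 bits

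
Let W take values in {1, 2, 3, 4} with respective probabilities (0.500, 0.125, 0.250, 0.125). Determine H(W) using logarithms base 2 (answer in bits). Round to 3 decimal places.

1.750 bits

H(W) = −Σ p·log₂ p.
  −(0.500)·log₂(0.500) = 0.5000
  −(0.125)·log₂(0.125) = 0.3750
  −(0.250)·log₂(0.250) = 0.5000
  −(0.125)·log₂(0.125) = 0.3750
Sum: 0.5000 + 0.3750 + 0.5000 + 0.3750 = 1.750 bits.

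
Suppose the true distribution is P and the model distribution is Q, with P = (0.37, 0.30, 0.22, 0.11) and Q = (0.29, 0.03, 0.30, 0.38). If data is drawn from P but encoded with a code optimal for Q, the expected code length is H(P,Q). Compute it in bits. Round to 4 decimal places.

2.7141 bits

H(P,Q) = −Σ p·log₂ q.
  −0.37·log₂(0.29) = 0.66077
  −0.30·log₂(0.03) = 1.51767
  −0.22·log₂(0.30) = 0.38213
  −0.11·log₂(0.38) = 0.15355
H(P,Q) = 2.7141 bits.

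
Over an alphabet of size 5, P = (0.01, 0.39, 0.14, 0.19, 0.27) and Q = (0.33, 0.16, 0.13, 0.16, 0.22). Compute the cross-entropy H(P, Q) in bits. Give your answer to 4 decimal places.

2.5513 bits

H(P,Q) = −Σ p·log₂ q.
  −0.01·log₂(0.33) = 0.01599
  −0.39·log₂(0.16) = 1.03110
  −0.14·log₂(0.13) = 0.41208
  −0.19·log₂(0.16) = 0.50233
  −0.27·log₂(0.22) = 0.58979
H(P,Q) = 2.5513 bits.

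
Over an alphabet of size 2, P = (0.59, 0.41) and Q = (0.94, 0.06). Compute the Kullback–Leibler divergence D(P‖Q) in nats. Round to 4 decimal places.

D(P‖Q) = Σ p·ln(p/q).
  0.59·ln(0.59/0.94) = -0.27480
  0.41·ln(0.41/0.06) = 0.78794
D(P‖Q) = 0.5131 nats.

0.5131 nats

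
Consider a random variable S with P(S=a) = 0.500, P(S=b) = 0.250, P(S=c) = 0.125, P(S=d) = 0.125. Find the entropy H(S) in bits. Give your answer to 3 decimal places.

H(S) = −Σ p·log₂ p.
  −(0.500)·log₂(0.500) = 0.5000
  −(0.250)·log₂(0.250) = 0.5000
  −(0.125)·log₂(0.125) = 0.3750
  −(0.125)·log₂(0.125) = 0.3750
Sum: 0.5000 + 0.5000 + 0.3750 + 0.3750 = 1.750 bits.

1.750 bits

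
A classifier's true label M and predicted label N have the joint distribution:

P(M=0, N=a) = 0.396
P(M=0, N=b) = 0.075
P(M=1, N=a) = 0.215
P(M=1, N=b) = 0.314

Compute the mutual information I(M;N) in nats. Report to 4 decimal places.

0.1045 nats

Marginals: p(M) = (0.4710, 0.5290), p(N) = (0.6110, 0.3890).
I(M;N) = Σ p(x,y)·ln[p(x,y)/(p(x)p(y))].
  (0,a): 0.396·ln(1.3760) = 0.12641
  (0,b): 0.075·ln(0.4093) = -0.06699
  (1,a): 0.215·ln(0.6652) = -0.08765
  (1,b): 0.314·ln(1.5259) = 0.13269
Sum = 0.1045 nats.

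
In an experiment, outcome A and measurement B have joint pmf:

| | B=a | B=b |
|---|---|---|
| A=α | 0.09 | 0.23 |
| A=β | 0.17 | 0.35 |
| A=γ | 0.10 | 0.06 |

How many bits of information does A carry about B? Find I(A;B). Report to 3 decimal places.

Marginals: p(A) = (0.3200, 0.5200, 0.1600), p(B) = (0.3600, 0.6400).
I(A;B) = H(A) + H(B) − H(A,B).
H(A) = 1.4396, H(B) = 0.9427, H(A,B) = 2.3407.
I(A;B) = 1.4396 + 0.9427 − 2.3407 = 0.042 bits.

0.042 bits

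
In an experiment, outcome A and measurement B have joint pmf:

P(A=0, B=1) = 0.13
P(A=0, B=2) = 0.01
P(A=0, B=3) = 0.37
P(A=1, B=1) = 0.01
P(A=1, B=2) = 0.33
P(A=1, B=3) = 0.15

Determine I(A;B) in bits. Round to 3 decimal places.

Marginals: p(A) = (0.5100, 0.4900), p(B) = (0.1400, 0.3400, 0.5200).
I(A;B) = H(A) + H(B) − H(A,B).
H(A) = 0.9997, H(B) = 1.4169, H(A,B) = 1.9846.
I(A;B) = 0.9997 + 1.4169 − 1.9846 = 0.432 bits.

0.432 bits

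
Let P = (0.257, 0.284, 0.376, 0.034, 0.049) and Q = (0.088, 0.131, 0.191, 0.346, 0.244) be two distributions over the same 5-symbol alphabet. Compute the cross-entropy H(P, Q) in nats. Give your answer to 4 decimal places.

H(P,Q) = −Σ p·ln q.
  −0.257·ln(0.088) = 0.62462
  −0.284·ln(0.131) = 0.57725
  −0.376·ln(0.191) = 0.62246
  −0.034·ln(0.346) = 0.03608
  −0.049·ln(0.244) = 0.06912
H(P,Q) = 1.9295 nats.

1.9295 nats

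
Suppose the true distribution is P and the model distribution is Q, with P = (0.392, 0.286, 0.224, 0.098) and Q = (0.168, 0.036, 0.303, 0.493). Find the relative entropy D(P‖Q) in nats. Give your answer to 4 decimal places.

0.6989 nats

D(P‖Q) = Σ p·ln(p/q).
  0.392·ln(0.392/0.168) = 0.33214
  0.286·ln(0.286/0.036) = 0.59273
  0.224·ln(0.224/0.303) = -0.06767
  0.098·ln(0.098/0.493) = -0.15832
D(P‖Q) = 0.6989 nats.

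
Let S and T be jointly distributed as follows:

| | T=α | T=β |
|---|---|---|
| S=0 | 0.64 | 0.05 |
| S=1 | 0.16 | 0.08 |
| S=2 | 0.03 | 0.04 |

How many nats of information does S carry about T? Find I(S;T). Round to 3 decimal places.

0.076 nats

Marginals: p(S) = (0.6900, 0.2400, 0.0700), p(T) = (0.8300, 0.1700).
I(S;T) = H(S) + H(T) − H(S,T).
H(S) = 0.7847, H(T) = 0.4559, H(S,T) = 1.1646.
I(S;T) = 0.7847 + 0.4559 − 1.1646 = 0.076 nats.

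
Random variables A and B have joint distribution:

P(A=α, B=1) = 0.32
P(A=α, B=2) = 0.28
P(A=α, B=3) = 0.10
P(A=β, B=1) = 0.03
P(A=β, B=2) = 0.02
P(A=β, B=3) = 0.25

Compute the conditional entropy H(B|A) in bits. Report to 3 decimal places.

Marginals: p(A) = (0.7000, 0.3000), p(B) = (0.3500, 0.3000, 0.3500).
H(B|A) = Σ p(A) · H(B|A=·).
  A=α: p=0.7000, H(B|A=α) = 1.4461
  A=β: p=0.3000, H(B|A=β) = 0.8118
Weighted sum = 1.256 bits.

1.256 bits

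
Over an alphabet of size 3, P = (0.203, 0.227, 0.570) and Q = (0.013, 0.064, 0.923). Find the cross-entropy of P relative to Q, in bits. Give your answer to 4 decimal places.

H(P,Q) = −Σ p·log₂ q.
  −0.203·log₂(0.013) = 1.27186
  −0.227·log₂(0.064) = 0.90023
  −0.570·log₂(0.923) = 0.06589
H(P,Q) = 2.2380 bits.

2.2380 bits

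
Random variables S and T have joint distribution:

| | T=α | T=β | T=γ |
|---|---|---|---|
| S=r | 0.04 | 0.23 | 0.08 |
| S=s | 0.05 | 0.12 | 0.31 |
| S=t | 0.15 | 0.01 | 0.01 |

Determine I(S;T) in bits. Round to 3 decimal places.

0.411 bits

Marginals: p(S) = (0.3500, 0.4800, 0.1700), p(T) = (0.2400, 0.3600, 0.4000).
I(S;T) = Σ p(x,y)·log₂[p(x,y)/(p(x)p(y))].
  (r,α): 0.04·log₂(0.4762) = -0.0428
  (r,β): 0.23·log₂(1.8254) = 0.1997
  (r,γ): 0.08·log₂(0.5714) = -0.0646
  (s,α): 0.05·log₂(0.4340) = -0.0602
  (s,β): 0.12·log₂(0.6944) = -0.0631
  (s,γ): 0.31·log₂(1.6146) = 0.2143
  (t,α): 0.15·log₂(3.6765) = 0.2817
  (t,β): 0.01·log₂(0.1634) = -0.0261
  (t,γ): 0.01·log₂(0.1471) = -0.0277
Sum = 0.411 bits.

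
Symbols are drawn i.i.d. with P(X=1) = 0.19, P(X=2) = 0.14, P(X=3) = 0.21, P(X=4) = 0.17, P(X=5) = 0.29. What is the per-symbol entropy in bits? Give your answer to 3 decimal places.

H(X) = −Σ p·log₂ p.
  −(0.19)·log₂(0.19) = 0.4552
  −(0.14)·log₂(0.14) = 0.3971
  −(0.21)·log₂(0.21) = 0.4728
  −(0.17)·log₂(0.17) = 0.4346
  −(0.29)·log₂(0.29) = 0.5179
Sum: 0.4552 + 0.3971 + 0.4728 + 0.4346 + 0.5179 = 2.278 bits.

2.278 bits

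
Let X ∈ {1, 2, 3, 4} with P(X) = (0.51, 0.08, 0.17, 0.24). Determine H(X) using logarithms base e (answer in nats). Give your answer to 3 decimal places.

H(X) = −Σ p·ln p.
  −(0.51)·ln(0.51) = 0.3434
  −(0.08)·ln(0.08) = 0.2021
  −(0.17)·ln(0.17) = 0.3012
  −(0.24)·ln(0.24) = 0.3425
Sum: 0.3434 + 0.2021 + 0.3012 + 0.3425 = 1.189 nats.

1.189 nats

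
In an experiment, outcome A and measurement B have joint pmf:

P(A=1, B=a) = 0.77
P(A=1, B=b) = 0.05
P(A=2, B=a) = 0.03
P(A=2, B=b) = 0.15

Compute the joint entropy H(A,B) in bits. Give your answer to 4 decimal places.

H(A,B) = −Σ p(x,y)·log₂ p(x,y) over all 4 cells.
  cell (1,a): −0.77·log₂0.77 = 0.29034
  cell (1,b): −0.05·log₂0.05 = 0.21610
  cell (2,a): −0.03·log₂0.03 = 0.15177
  cell (2,b): −0.15·log₂0.15 = 0.41054
Sum = 1.0688 bits.

1.0688 bits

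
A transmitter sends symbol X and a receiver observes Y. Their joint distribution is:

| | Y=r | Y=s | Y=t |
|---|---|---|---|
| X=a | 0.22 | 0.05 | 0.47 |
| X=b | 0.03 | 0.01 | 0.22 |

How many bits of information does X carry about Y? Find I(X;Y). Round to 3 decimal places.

0.032 bits

Marginals: p(X) = (0.7400, 0.2600), p(Y) = (0.2500, 0.0600, 0.6900).
I(X;Y) = H(X) + H(Y) − H(X,Y).
H(X) = 0.8267, H(Y) = 1.1129, H(X,Y) = 1.9074.
I(X;Y) = 0.8267 + 1.1129 − 1.9074 = 0.032 bits.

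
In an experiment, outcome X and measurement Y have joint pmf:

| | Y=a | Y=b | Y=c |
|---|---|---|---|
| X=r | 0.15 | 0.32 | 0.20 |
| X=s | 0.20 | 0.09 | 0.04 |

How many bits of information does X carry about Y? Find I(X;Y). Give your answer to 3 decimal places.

Marginals: p(X) = (0.6700, 0.3300), p(Y) = (0.3500, 0.4100, 0.2400).
I(X;Y) = Σ p(x,y)·log₂[p(x,y)/(p(x)p(y))].
  (r,a): 0.15·log₂(0.6397) = -0.0967
  (r,b): 0.32·log₂(1.1649) = 0.0705
  (r,c): 0.20·log₂(1.2438) = 0.0629
  (s,a): 0.20·log₂(1.7316) = 0.1584
  (s,b): 0.09·log₂(0.6652) = -0.0529
  (s,c): 0.04·log₂(0.5051) = -0.0394
Sum = 0.103 bits.

0.103 bits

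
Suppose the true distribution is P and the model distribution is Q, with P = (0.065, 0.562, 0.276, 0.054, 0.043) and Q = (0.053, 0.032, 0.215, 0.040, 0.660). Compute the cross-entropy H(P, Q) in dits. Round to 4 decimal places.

1.1905 dits

H(P,Q) = −Σ p·log₁₀ q.
  −0.065·log₁₀(0.053) = 0.08292
  −0.562·log₁₀(0.032) = 0.84011
  −0.276·log₁₀(0.215) = 0.18425
  −0.054·log₁₀(0.040) = 0.07549
  −0.043·log₁₀(0.660) = 0.00776
H(P,Q) = 1.1905 dits.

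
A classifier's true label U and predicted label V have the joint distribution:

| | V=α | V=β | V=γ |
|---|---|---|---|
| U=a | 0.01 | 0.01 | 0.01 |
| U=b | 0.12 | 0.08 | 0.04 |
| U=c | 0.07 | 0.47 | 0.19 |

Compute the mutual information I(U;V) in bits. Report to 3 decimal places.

0.125 bits

Marginals: p(U) = (0.0300, 0.2400, 0.7300), p(V) = (0.2000, 0.5600, 0.2400).
I(U;V) = Σ p(x,y)·log₂[p(x,y)/(p(x)p(y))].
  (a,α): 0.01·log₂(1.6667) = 0.0074
  (a,β): 0.01·log₂(0.5952) = -0.0075
  (a,γ): 0.01·log₂(1.3889) = 0.0047
  (b,α): 0.12·log₂(2.5000) = 0.1586
  (b,β): 0.08·log₂(0.5952) = -0.0599
  (b,γ): 0.04·log₂(0.6944) = -0.0210
  (c,α): 0.07·log₂(0.4795) = -0.0742
  (c,β): 0.47·log₂(1.1497) = 0.0946
  (c,γ): 0.19·log₂(1.0845) = 0.0222
Sum = 0.125 bits.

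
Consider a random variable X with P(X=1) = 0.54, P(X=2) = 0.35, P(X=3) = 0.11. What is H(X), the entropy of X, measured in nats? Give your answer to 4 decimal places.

H(X) = −Σ p·ln p.
  −(0.54)·ln(0.54) = 0.33274
  −(0.35)·ln(0.35) = 0.36744
  −(0.11)·ln(0.11) = 0.24280
Sum: 0.33274 + 0.36744 + 0.24280 = 0.9430 nats.

0.9430 nats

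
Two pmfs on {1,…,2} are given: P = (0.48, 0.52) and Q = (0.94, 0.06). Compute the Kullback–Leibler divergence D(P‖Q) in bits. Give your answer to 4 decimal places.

1.1546 bits

D(P‖Q) = Σ p·log₂(p/q).
  0.48·log₂(0.48/0.94) = -0.46542
  0.52·log₂(0.52/0.06) = 1.62005
D(P‖Q) = 1.1546 bits.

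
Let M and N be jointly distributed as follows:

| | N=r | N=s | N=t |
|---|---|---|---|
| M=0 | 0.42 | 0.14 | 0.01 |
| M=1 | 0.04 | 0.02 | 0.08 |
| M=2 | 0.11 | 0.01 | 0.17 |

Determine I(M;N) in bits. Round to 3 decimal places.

0.349 bits

Marginals: p(M) = (0.5700, 0.1400, 0.2900), p(N) = (0.5700, 0.1700, 0.2600).
I(M;N) = Σ p(x,y)·log₂[p(x,y)/(p(x)p(y))].
  (0,r): 0.42·log₂(1.2927) = 0.1556
  (0,s): 0.14·log₂(1.4448) = 0.0743
  (0,t): 0.01·log₂(0.0675) = -0.0389
  (1,r): 0.04·log₂(0.5013) = -0.0399
  (1,s): 0.02·log₂(0.8403) = -0.0050
  (1,t): 0.08·log₂(2.1978) = 0.0909
  (2,r): 0.11·log₂(0.6655) = -0.0646
  (2,s): 0.01·log₂(0.2028) = -0.0230
  (2,t): 0.17·log₂(2.2546) = 0.1994
Sum = 0.349 bits.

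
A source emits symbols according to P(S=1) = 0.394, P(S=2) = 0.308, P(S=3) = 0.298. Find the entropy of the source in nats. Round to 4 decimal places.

1.0905 nats

H(S) = −Σ p·ln p.
  −(0.394)·ln(0.394) = 0.36697
  −(0.308)·ln(0.308) = 0.36272
  −(0.298)·ln(0.298) = 0.36078
Sum: 0.36697 + 0.36272 + 0.36078 = 1.0905 nats.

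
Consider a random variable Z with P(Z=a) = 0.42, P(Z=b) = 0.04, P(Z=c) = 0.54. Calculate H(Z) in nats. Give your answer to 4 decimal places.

0.8258 nats

H(Z) = −Σ p·ln p.
  −(0.42)·ln(0.42) = 0.36435
  −(0.04)·ln(0.04) = 0.12876
  −(0.54)·ln(0.54) = 0.33274
Sum: 0.36435 + 0.12876 + 0.33274 = 0.8258 nats.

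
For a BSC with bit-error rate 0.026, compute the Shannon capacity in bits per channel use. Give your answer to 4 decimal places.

0.8261 bits

Binary symmetric channel: C = 1 − h₂(ε) where h₂ is the binary entropy function.
h₂(0.026) = −0.026·log₂0.026 − 0.974·log₂0.974 = 0.1739.
C = 1 − 0.1739 = 0.8261 bits per channel use.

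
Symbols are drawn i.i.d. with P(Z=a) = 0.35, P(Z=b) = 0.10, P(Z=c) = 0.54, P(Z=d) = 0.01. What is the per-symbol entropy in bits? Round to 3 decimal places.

1.409 bits

H(Z) = −Σ p·log₂ p.
  −(0.35)·log₂(0.35) = 0.5301
  −(0.10)·log₂(0.10) = 0.3322
  −(0.54)·log₂(0.54) = 0.4800
  −(0.01)·log₂(0.01) = 0.0664
Sum: 0.5301 + 0.3322 + 0.4800 + 0.0664 = 1.409 bits.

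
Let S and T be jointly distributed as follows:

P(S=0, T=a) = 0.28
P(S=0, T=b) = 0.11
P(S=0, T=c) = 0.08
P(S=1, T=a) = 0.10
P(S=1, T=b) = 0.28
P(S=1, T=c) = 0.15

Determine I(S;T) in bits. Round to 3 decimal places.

0.132 bits

Marginals: p(S) = (0.4700, 0.5300), p(T) = (0.3800, 0.3900, 0.2300).
I(S;T) = Σ p(x,y)·log₂[p(x,y)/(p(x)p(y))].
  (0,a): 0.28·log₂(1.5677) = 0.1816
  (0,b): 0.11·log₂(0.6001) = -0.0810
  (0,c): 0.08·log₂(0.7401) = -0.0347
  (1,a): 0.10·log₂(0.4965) = -0.1010
  (1,b): 0.28·log₂(1.3546) = 0.1226
  (1,c): 0.15·log₂(1.2305) = 0.0449
Sum = 0.132 bits.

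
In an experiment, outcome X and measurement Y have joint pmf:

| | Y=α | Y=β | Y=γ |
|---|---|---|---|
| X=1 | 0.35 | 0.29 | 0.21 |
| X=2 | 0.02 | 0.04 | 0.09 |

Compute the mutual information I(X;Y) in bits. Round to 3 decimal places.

Marginals: p(X) = (0.8500, 0.1500), p(Y) = (0.3700, 0.3300, 0.3000).
I(X;Y) = H(X) + H(Y) − H(X,Y).
H(X) = 0.6098, H(Y) = 1.5796, H(X,Y) = 2.1321.
I(X;Y) = 0.6098 + 1.5796 − 2.1321 = 0.057 bits.

0.057 bits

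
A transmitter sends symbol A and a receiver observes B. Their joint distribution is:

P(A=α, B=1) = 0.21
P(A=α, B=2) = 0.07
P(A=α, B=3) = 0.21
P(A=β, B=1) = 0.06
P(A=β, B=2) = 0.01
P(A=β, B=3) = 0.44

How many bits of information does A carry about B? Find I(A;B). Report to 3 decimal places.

Marginals: p(A) = (0.4900, 0.5100), p(B) = (0.2700, 0.0800, 0.6500).
I(A;B) = Σ p(x,y)·log₂[p(x,y)/(p(x)p(y))].
  (α,1): 0.21·log₂(1.5873) = 0.1400
  (α,2): 0.07·log₂(1.7857) = 0.0586
  (α,3): 0.21·log₂(0.6593) = -0.1262
  (β,1): 0.06·log₂(0.4357) = -0.0719
  (β,2): 0.01·log₂(0.2451) = -0.0203
  (β,3): 0.44·log₂(1.3273) = 0.1797
Sum = 0.160 bits.

0.160 bits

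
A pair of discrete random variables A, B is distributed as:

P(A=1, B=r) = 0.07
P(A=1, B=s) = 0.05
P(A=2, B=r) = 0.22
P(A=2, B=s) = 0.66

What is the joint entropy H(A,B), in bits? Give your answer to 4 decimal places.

H(A,B) = −Σ p(x,y)·log₂ p(x,y) over all 4 cells.
  cell (1,r): −0.07·log₂0.07 = 0.26856
  cell (1,s): −0.05·log₂0.05 = 0.21610
  cell (2,r): −0.22·log₂0.22 = 0.48057
  cell (2,s): −0.66·log₂0.66 = 0.39564
Sum = 1.3609 bits.

1.3609 bits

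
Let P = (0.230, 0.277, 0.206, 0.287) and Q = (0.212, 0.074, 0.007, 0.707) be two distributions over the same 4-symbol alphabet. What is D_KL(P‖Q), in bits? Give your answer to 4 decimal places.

D(P‖Q) = Σ p·log₂(p/q).
  0.230·log₂(0.230/0.212) = 0.02704
  0.277·log₂(0.277/0.074) = 0.52749
  0.206·log₂(0.206/0.007) = 1.00510
  0.287·log₂(0.287/0.707) = -0.37329
D(P‖Q) = 1.1863 bits.

1.1863 bits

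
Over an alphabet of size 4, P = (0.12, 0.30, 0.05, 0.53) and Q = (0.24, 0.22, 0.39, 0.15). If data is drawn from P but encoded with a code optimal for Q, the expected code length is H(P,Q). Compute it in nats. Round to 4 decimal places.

1.6780 nats

H(P,Q) = −Σ p·ln q.
  −0.12·ln(0.24) = 0.17125
  −0.30·ln(0.22) = 0.45424
  −0.05·ln(0.39) = 0.04708
  −0.53·ln(0.15) = 1.00547
H(P,Q) = 1.6780 nats.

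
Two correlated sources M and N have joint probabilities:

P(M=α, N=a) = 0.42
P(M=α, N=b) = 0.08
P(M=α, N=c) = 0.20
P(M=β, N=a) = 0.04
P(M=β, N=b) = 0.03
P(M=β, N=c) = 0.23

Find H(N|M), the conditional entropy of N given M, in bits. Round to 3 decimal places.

Marginals: p(M) = (0.7000, 0.3000), p(N) = (0.4600, 0.1100, 0.4300).
H(N|M) = Σ p(M) · H(N|M=·).
  M=α: p=0.7000, H(N|M=α) = 1.3162
  M=β: p=0.3000, H(N|M=β) = 1.0137
Weighted sum = 1.225 bits.

1.225 bits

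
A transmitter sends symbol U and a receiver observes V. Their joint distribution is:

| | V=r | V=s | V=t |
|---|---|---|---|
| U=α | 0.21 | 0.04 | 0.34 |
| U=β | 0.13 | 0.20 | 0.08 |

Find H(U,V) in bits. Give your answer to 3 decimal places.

2.326 bits

H(U,V) = −Σ p(x,y)·log₂ p(x,y) over all 6 cells.
  cell (α,r): −0.21·log₂0.21 = 0.4728
  cell (α,s): −0.04·log₂0.04 = 0.1858
  cell (α,t): −0.34·log₂0.34 = 0.5292
  cell (β,r): −0.13·log₂0.13 = 0.3826
  cell (β,s): −0.20·log₂0.20 = 0.4644
  cell (β,t): −0.08·log₂0.08 = 0.2915
Sum = 2.326 bits.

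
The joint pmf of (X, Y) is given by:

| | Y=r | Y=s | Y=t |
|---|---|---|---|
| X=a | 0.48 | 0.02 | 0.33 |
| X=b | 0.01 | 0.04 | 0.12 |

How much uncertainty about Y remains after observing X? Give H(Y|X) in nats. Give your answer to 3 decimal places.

0.770 nats

Chain rule: H(Y|X) = H(X,Y) − H(X).
Marginals: p(X) = (0.8300, 0.1700), p(Y) = (0.4900, 0.0600, 0.4500).
H(X,Y) = 1.2256 nats; H(X) = 0.4559 nats.
H(Y|X) = 1.2256 − 0.4559 = 0.770 nats.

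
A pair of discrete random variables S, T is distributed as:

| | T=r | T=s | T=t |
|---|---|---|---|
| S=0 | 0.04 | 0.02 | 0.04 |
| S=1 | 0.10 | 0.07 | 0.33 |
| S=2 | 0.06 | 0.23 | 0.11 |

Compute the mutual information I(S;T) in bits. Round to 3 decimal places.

0.165 bits

Marginals: p(S) = (0.1000, 0.5000, 0.4000), p(T) = (0.2000, 0.3200, 0.4800).
I(S;T) = H(S) + H(T) − H(S,T).
H(S) = 1.3610, H(T) = 1.4987, H(S,T) = 2.6944.
I(S;T) = 1.3610 + 1.4987 − 2.6944 = 0.165 bits.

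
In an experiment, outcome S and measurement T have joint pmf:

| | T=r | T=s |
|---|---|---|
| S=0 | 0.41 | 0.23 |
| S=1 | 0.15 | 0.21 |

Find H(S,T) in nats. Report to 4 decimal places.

1.3159 nats

H(S,T) = −Σ p(x,y)·ln p(x,y) over all 4 cells.
  cell (0,r): −0.41·ln0.41 = 0.36556
  cell (0,s): −0.23·ln0.23 = 0.33803
  cell (1,r): −0.15·ln0.15 = 0.28457
  cell (1,s): −0.21·ln0.21 = 0.32774
Sum = 1.3159 nats.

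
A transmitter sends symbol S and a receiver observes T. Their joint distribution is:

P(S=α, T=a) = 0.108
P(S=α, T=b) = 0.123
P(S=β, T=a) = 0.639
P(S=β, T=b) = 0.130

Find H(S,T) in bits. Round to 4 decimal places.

1.5141 bits

H(S,T) = −Σ p(x,y)·log₂ p(x,y) over all 4 cells.
  cell (α,a): −0.108·log₂0.108 = 0.34678
  cell (α,b): −0.123·log₂0.123 = 0.37186
  cell (β,a): −0.639·log₂0.639 = 0.41287
  cell (β,b): −0.130·log₂0.130 = 0.38264
Sum = 1.5141 bits.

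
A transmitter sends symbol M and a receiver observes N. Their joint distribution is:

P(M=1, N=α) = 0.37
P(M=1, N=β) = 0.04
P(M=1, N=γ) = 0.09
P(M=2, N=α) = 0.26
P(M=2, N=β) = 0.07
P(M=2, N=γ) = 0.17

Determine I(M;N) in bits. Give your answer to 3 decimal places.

Marginals: p(M) = (0.5000, 0.5000), p(N) = (0.6300, 0.1100, 0.2600).
I(M;N) = Σ p(x,y)·log₂[p(x,y)/(p(x)p(y))].
  (1,α): 0.37·log₂(1.1746) = 0.0859
  (1,β): 0.04·log₂(0.7273) = -0.0184
  (1,γ): 0.09·log₂(0.6923) = -0.0477
  (2,α): 0.26·log₂(0.8254) = -0.0720
  (2,β): 0.07·log₂(1.2727) = 0.0244
  (2,γ): 0.17·log₂(1.3077) = 0.0658
Sum = 0.038 bits.

0.038 bits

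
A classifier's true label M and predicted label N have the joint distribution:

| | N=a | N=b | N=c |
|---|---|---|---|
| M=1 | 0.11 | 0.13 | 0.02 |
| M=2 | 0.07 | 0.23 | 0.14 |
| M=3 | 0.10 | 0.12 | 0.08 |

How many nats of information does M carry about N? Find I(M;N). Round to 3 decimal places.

Marginals: p(M) = (0.2600, 0.4400, 0.3000), p(N) = (0.2800, 0.4800, 0.2400).
I(M;N) = H(M) + H(N) − H(M,N).
H(M) = 1.0727, H(N) = 1.0512, H(M,N) = 2.0724.
I(M;N) = 1.0727 + 1.0512 − 2.0724 = 0.051 nats.

0.051 nats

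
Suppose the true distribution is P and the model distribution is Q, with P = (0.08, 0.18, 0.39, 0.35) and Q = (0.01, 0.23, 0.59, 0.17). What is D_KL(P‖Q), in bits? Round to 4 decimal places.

0.3081 bits

D(P‖Q) = Σ p·log₂(p/q).
  0.08·log₂(0.08/0.01) = 0.24000
  0.18·log₂(0.18/0.23) = -0.06365
  0.39·log₂(0.39/0.59) = -0.23292
  0.35·log₂(0.35/0.17) = 0.36464
D(P‖Q) = 0.3081 bits.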